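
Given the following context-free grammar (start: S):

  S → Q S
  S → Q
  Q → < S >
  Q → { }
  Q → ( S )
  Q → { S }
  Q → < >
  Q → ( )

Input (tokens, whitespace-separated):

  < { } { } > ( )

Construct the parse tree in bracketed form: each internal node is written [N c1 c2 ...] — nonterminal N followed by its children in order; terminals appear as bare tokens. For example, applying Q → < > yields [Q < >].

[S [Q < [S [Q { }] [S [Q { }]]] >] [S [Q ( )]]]

S
Q S
< S > S
< Q S > S
< { } S > S
< { } Q > S
< { } { } > S
< { } { } > Q
< { } { } > ( )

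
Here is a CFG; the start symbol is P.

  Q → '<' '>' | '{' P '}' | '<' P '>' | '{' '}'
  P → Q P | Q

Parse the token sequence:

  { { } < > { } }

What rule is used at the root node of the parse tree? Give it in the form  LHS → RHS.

P → Q

[P [Q { [P [Q { }] [P [Q < >] [P [Q { }]]]] }]]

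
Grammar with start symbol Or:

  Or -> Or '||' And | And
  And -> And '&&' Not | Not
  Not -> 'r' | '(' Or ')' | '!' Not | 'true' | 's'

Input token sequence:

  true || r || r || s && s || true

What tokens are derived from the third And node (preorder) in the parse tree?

r

[Or [Or [Or [Or [Or [And [Not true]]] || [And [Not r]]] || [And [Not r]]] || [And [And [Not s]] && [Not s]]] || [And [Not true]]]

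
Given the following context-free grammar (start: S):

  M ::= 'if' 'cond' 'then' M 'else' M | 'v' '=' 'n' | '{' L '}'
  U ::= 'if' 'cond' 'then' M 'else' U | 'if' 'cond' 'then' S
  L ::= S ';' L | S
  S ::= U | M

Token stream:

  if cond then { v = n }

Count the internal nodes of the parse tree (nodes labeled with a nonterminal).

[S [U if cond then [S [M { [L [S [M v = n]]] }]]]]

7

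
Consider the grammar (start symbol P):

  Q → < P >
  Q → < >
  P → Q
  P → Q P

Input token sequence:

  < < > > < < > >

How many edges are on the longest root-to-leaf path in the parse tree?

5

[P [Q < [P [Q < >]] >] [P [Q < [P [Q < >]] >]]]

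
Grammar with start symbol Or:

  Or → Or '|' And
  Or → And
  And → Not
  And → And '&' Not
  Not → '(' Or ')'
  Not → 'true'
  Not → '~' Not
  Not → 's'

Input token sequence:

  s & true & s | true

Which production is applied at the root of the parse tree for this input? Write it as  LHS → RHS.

[Or [Or [And [And [And [Not s]] & [Not true]] & [Not s]]] | [And [Not true]]]

Or → Or '|' And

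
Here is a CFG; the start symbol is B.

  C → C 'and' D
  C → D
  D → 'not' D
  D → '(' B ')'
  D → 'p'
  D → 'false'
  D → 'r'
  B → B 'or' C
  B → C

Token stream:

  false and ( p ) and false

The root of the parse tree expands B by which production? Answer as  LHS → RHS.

B → C

[B [C [C [C [D false]] and [D ( [B [C [D p]]] )]] and [D false]]]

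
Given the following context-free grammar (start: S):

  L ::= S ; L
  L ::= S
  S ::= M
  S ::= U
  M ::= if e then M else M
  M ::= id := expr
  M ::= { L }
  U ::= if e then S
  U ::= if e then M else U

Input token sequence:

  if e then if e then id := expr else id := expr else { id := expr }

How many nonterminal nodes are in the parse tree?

9

[S [M if e then [M if e then [M id := expr] else [M id := expr]] else [M { [L [S [M id := expr]]] }]]]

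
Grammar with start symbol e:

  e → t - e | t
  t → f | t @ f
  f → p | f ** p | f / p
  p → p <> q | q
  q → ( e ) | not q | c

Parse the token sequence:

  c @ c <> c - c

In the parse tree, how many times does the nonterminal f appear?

[e [t [t [f [p [q c]]]] @ [f [p [p [q c]] <> [q c]]]] - [e [t [f [p [q c]]]]]]

3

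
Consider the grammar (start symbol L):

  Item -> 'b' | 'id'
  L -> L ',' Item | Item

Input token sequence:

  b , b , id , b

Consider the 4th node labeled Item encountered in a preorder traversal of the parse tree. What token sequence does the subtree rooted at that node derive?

b

[L [L [L [L [Item b]] , [Item b]] , [Item id]] , [Item b]]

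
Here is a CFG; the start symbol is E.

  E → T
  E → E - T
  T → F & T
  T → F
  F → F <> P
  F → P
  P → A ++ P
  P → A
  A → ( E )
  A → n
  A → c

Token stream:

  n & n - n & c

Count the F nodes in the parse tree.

4

[E [E [T [F [P [A n]]] & [T [F [P [A n]]]]]] - [T [F [P [A n]]] & [T [F [P [A c]]]]]]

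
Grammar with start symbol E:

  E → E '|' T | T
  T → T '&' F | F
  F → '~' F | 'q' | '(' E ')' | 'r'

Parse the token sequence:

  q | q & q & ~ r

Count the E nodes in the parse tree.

[E [E [T [F q]]] | [T [T [T [F q]] & [F q]] & [F ~ [F r]]]]

2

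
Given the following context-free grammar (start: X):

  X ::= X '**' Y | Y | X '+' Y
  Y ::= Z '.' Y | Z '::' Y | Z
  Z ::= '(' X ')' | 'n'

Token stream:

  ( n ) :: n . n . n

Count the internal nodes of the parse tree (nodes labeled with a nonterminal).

12

[X [Y [Z ( [X [Y [Z n]]] )] :: [Y [Z n] . [Y [Z n] . [Y [Z n]]]]]]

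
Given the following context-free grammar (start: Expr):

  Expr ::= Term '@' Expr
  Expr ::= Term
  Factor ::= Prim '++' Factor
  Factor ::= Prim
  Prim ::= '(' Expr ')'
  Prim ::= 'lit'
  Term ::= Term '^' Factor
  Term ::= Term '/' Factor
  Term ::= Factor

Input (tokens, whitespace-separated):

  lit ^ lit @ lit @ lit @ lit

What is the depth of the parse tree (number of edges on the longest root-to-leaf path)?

[Expr [Term [Term [Factor [Prim lit]]] ^ [Factor [Prim lit]]] @ [Expr [Term [Factor [Prim lit]]] @ [Expr [Term [Factor [Prim lit]]] @ [Expr [Term [Factor [Prim lit]]]]]]]

7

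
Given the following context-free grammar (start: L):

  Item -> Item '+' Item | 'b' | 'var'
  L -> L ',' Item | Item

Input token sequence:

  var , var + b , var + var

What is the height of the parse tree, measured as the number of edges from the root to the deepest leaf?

[L [L [L [Item var]] , [Item [Item var] + [Item b]]] , [Item [Item var] + [Item var]]]

4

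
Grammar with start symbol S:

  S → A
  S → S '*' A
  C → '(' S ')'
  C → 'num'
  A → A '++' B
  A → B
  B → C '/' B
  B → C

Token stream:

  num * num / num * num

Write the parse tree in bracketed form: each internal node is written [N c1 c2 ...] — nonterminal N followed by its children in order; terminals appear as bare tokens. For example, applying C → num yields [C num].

[S [S [S [A [B [C num]]]] * [A [B [C num] / [B [C num]]]]] * [A [B [C num]]]]

S
S * A
S * A * A
A * A * A
B * A * A
C * A * A
num * A * A
num * B * A
num * C / B * A
num * num / B * A
num * num / C * A
num * num / num * A
num * num / num * B
num * num / num * C
num * num / num * num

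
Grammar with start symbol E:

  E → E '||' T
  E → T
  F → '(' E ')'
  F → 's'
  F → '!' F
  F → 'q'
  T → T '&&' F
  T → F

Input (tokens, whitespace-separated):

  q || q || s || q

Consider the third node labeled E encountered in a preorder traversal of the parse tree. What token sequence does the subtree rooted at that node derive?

[E [E [E [E [T [F q]]] || [T [F q]]] || [T [F s]]] || [T [F q]]]

q || q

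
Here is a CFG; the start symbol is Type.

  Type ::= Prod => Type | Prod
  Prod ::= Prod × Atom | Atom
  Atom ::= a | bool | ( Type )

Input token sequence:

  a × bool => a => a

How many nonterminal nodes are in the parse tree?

11

[Type [Prod [Prod [Atom a]] × [Atom bool]] => [Type [Prod [Atom a]] => [Type [Prod [Atom a]]]]]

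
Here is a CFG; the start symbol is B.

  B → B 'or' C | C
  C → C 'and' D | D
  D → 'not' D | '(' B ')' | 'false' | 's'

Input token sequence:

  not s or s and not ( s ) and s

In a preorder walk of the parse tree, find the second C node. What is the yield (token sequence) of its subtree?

[B [B [C [D not [D s]]]] or [C [C [C [D s]] and [D not [D ( [B [C [D s]]] )]]] and [D s]]]

s and not ( s ) and s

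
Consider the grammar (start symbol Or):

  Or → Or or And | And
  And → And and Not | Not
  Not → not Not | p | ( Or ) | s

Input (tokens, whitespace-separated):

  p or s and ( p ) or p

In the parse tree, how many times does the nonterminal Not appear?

[Or [Or [Or [And [Not p]]] or [And [And [Not s]] and [Not ( [Or [And [Not p]]] )]]] or [And [Not p]]]

5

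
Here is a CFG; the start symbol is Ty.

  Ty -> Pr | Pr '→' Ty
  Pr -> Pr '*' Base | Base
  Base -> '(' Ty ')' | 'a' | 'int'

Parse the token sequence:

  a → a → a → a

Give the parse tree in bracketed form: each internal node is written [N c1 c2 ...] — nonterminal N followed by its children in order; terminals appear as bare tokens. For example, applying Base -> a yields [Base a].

[Ty [Pr [Base a]] → [Ty [Pr [Base a]] → [Ty [Pr [Base a]] → [Ty [Pr [Base a]]]]]]

Ty
Pr → Ty
Base → Ty
a → Ty
a → Pr → Ty
a → Base → Ty
a → a → Ty
a → a → Pr → Ty
a → a → Base → Ty
a → a → a → Ty
a → a → a → Pr
a → a → a → Base
a → a → a → a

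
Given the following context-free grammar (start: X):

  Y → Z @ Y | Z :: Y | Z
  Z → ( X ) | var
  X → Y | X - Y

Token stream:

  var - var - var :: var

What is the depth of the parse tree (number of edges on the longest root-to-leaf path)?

[X [X [X [Y [Z var]]] - [Y [Z var]]] - [Y [Z var] :: [Y [Z var]]]]

5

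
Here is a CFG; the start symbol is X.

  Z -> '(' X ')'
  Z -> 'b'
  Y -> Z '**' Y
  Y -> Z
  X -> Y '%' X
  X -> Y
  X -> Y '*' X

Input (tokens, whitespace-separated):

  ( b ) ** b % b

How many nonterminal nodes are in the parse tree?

[X [Y [Z ( [X [Y [Z b]]] )] ** [Y [Z b]]] % [X [Y [Z b]]]]

11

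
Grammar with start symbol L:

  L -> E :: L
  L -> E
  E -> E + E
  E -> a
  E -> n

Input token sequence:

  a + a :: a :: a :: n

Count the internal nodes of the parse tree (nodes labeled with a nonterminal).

[L [E [E a] + [E a]] :: [L [E a] :: [L [E a] :: [L [E n]]]]]

10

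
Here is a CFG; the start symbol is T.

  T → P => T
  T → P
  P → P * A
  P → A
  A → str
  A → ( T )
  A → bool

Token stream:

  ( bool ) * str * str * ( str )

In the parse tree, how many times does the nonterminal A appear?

[T [P [P [P [P [A ( [T [P [A bool]]] )]] * [A str]] * [A str]] * [A ( [T [P [A str]]] )]]]

6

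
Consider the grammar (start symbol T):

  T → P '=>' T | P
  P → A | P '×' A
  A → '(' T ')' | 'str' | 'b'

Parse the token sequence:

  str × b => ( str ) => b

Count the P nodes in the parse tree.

5

[T [P [P [A str]] × [A b]] => [T [P [A ( [T [P [A str]]] )]] => [T [P [A b]]]]]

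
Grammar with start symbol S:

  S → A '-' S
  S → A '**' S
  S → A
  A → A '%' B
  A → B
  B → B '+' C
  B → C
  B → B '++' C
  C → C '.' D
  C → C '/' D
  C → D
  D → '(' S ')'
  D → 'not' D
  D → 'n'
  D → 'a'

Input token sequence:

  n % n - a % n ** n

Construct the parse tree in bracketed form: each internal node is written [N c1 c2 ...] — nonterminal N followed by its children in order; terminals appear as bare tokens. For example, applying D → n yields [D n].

[S [A [A [B [C [D n]]]] % [B [C [D n]]]] - [S [A [A [B [C [D a]]]] % [B [C [D n]]]] ** [S [A [B [C [D n]]]]]]]

S
A - S
A % B - S
B % B - S
C % B - S
D % B - S
n % B - S
n % C - S
n % D - S
n % n - S
n % n - A ** S
n % n - A % B ** S
n % n - B % B ** S
n % n - C % B ** S
n % n - D % B ** S
n % n - a % B ** S
n % n - a % C ** S
n % n - a % D ** S
n % n - a % n ** S
n % n - a % n ** A
n % n - a % n ** B
n % n - a % n ** C
n % n - a % n ** D
n % n - a % n ** n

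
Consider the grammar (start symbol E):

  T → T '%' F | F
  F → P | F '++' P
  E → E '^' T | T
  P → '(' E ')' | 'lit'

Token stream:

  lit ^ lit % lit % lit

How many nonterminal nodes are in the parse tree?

14

[E [E [T [F [P lit]]]] ^ [T [T [T [F [P lit]]] % [F [P lit]]] % [F [P lit]]]]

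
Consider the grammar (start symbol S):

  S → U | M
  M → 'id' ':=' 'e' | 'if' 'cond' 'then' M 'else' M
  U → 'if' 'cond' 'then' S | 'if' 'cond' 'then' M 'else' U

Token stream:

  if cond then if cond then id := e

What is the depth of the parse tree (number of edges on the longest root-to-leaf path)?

6

[S [U if cond then [S [U if cond then [S [M id := e]]]]]]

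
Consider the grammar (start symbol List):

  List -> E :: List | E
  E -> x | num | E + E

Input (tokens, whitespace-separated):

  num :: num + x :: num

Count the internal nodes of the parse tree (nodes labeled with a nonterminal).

[List [E num] :: [List [E [E num] + [E x]] :: [List [E num]]]]

8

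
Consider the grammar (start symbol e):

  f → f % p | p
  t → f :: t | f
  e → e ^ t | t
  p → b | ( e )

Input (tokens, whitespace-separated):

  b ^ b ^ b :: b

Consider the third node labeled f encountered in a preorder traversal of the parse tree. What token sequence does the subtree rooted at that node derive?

b

[e [e [e [t [f [p b]]]] ^ [t [f [p b]]]] ^ [t [f [p b]] :: [t [f [p b]]]]]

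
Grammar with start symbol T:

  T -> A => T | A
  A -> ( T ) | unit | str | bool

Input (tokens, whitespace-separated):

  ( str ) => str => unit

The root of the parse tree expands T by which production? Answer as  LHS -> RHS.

[T [A ( [T [A str]] )] => [T [A str] => [T [A unit]]]]

T -> A => T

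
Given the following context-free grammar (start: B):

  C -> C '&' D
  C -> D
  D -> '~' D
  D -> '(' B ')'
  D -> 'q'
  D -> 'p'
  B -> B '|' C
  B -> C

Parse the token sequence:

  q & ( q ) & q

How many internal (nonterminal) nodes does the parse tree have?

[B [C [C [C [D q]] & [D ( [B [C [D q]]] )]] & [D q]]]

10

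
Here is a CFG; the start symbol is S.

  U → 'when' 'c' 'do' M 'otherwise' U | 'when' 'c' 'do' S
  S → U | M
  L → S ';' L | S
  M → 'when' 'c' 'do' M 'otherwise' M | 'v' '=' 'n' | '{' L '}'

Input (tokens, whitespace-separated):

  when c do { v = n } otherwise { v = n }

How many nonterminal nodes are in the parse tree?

[S [M when c do [M { [L [S [M v = n]]] }] otherwise [M { [L [S [M v = n]]] }]]]

10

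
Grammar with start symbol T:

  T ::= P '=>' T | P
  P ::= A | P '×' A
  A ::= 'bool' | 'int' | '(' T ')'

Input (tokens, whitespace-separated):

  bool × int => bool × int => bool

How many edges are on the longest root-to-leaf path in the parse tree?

[T [P [P [A bool]] × [A int]] => [T [P [P [A bool]] × [A int]] => [T [P [A bool]]]]]

5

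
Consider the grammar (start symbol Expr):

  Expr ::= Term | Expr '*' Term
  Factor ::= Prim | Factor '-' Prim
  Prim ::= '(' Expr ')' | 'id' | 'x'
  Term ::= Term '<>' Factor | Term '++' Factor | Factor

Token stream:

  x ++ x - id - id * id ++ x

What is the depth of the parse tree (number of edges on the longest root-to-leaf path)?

7

[Expr [Expr [Term [Term [Factor [Prim x]]] ++ [Factor [Factor [Factor [Prim x]] - [Prim id]] - [Prim id]]]] * [Term [Term [Factor [Prim id]]] ++ [Factor [Prim x]]]]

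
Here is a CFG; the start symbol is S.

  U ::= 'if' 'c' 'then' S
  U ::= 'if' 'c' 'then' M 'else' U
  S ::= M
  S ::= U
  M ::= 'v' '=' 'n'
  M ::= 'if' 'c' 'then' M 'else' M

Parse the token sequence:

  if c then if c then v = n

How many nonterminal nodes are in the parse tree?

[S [U if c then [S [U if c then [S [M v = n]]]]]]

6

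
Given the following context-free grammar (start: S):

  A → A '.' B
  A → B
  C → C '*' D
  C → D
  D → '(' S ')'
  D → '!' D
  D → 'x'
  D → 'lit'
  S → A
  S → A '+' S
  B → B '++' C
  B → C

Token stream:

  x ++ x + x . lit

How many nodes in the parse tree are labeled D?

4

[S [A [B [B [C [D x]]] ++ [C [D x]]]] + [S [A [A [B [C [D x]]]] . [B [C [D lit]]]]]]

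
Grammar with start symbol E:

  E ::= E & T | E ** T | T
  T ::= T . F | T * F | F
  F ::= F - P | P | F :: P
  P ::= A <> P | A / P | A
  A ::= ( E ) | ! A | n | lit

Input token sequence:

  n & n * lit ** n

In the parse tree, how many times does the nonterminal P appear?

[E [E [E [T [F [P [A n]]]]] & [T [T [F [P [A n]]]] * [F [P [A lit]]]]] ** [T [F [P [A n]]]]]

4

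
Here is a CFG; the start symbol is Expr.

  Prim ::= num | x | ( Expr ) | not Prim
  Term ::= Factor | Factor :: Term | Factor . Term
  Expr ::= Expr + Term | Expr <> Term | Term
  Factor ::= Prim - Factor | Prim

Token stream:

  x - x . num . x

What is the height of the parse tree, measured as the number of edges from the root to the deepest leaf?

6

[Expr [Term [Factor [Prim x] - [Factor [Prim x]]] . [Term [Factor [Prim num]] . [Term [Factor [Prim x]]]]]]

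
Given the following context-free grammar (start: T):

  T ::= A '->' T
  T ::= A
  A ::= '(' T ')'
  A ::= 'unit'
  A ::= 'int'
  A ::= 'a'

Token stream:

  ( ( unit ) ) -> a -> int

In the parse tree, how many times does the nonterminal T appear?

5

[T [A ( [T [A ( [T [A unit]] )]] )] -> [T [A a] -> [T [A int]]]]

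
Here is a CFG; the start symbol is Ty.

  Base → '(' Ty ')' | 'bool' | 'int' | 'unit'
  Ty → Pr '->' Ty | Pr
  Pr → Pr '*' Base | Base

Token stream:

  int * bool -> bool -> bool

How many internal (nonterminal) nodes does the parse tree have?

11

[Ty [Pr [Pr [Base int]] * [Base bool]] -> [Ty [Pr [Base bool]] -> [Ty [Pr [Base bool]]]]]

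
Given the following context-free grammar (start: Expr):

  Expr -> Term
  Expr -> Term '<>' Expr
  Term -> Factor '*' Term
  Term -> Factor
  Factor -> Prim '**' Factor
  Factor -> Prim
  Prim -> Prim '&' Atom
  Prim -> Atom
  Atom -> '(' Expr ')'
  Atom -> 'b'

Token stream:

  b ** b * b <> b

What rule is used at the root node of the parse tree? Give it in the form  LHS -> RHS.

[Expr [Term [Factor [Prim [Atom b]] ** [Factor [Prim [Atom b]]]] * [Term [Factor [Prim [Atom b]]]]] <> [Expr [Term [Factor [Prim [Atom b]]]]]]

Expr -> Term '<>' Expr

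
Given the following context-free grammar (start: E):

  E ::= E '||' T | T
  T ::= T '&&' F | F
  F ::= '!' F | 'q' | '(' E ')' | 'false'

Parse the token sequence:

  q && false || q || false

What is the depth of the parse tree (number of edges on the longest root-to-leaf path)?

6

[E [E [E [T [T [F q]] && [F false]]] || [T [F q]]] || [T [F false]]]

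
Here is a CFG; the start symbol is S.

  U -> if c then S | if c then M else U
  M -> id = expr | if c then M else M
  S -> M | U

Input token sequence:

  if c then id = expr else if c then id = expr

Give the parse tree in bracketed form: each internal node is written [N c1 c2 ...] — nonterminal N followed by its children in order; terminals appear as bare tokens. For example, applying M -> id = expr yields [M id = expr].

[S [U if c then [M id = expr] else [U if c then [S [M id = expr]]]]]

S
U
if c then M else U
if c then id = expr else U
if c then id = expr else if c then S
if c then id = expr else if c then M
if c then id = expr else if c then id = expr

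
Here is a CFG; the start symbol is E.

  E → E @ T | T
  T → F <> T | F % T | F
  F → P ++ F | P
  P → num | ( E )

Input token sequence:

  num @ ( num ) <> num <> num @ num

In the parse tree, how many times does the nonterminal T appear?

[E [E [E [T [F [P num]]]] @ [T [F [P ( [E [T [F [P num]]]] )]] <> [T [F [P num]] <> [T [F [P num]]]]]] @ [T [F [P num]]]]

6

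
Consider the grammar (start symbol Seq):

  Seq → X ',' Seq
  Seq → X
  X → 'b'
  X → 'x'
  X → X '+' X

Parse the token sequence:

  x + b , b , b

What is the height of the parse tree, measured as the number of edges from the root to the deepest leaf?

[Seq [X [X x] + [X b]] , [Seq [X b] , [Seq [X b]]]]

4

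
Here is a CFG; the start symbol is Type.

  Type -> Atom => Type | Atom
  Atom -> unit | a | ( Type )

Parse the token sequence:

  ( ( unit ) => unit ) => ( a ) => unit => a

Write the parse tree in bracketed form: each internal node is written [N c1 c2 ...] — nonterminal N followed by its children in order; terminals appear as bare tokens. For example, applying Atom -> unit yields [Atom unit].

[Type [Atom ( [Type [Atom ( [Type [Atom unit]] )] => [Type [Atom unit]]] )] => [Type [Atom ( [Type [Atom a]] )] => [Type [Atom unit] => [Type [Atom a]]]]]

Type
Atom => Type
( Type ) => Type
( Atom => Type ) => Type
( ( Type ) => Type ) => Type
( ( Atom ) => Type ) => Type
( ( unit ) => Type ) => Type
( ( unit ) => Atom ) => Type
( ( unit ) => unit ) => Type
( ( unit ) => unit ) => Atom => Type
( ( unit ) => unit ) => ( Type ) => Type
( ( unit ) => unit ) => ( Atom ) => Type
( ( unit ) => unit ) => ( a ) => Type
( ( unit ) => unit ) => ( a ) => Atom => Type
( ( unit ) => unit ) => ( a ) => unit => Type
( ( unit ) => unit ) => ( a ) => unit => Atom
( ( unit ) => unit ) => ( a ) => unit => a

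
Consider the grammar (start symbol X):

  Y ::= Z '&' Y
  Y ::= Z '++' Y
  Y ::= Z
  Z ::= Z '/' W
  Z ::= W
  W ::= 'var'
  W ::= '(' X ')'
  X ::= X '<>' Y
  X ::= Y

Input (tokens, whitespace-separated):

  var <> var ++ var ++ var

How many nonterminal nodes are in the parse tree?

14

[X [X [Y [Z [W var]]]] <> [Y [Z [W var]] ++ [Y [Z [W var]] ++ [Y [Z [W var]]]]]]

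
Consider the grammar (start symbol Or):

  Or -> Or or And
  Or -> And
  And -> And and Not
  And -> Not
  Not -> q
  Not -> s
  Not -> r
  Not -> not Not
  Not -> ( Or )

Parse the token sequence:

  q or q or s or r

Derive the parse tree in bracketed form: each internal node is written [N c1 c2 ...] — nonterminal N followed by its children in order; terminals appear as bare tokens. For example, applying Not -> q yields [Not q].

[Or [Or [Or [Or [And [Not q]]] or [And [Not q]]] or [And [Not s]]] or [And [Not r]]]

Or
Or or And
Or or And or And
Or or And or And or And
And or And or And or And
Not or And or And or And
q or And or And or And
q or Not or And or And
q or q or And or And
q or q or Not or And
q or q or s or And
q or q or s or Not
q or q or s or r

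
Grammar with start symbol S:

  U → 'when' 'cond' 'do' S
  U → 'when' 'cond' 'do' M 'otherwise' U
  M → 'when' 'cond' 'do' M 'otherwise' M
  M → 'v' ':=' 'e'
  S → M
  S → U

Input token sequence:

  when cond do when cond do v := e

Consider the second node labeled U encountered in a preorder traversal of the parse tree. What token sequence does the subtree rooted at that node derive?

[S [U when cond do [S [U when cond do [S [M v := e]]]]]]

when cond do v := e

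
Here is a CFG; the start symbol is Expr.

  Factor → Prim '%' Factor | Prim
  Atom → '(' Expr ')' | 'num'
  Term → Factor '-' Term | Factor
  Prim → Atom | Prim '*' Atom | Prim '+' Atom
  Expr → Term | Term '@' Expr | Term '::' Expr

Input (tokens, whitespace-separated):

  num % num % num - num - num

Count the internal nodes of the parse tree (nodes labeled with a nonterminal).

19

[Expr [Term [Factor [Prim [Atom num]] % [Factor [Prim [Atom num]] % [Factor [Prim [Atom num]]]]] - [Term [Factor [Prim [Atom num]]] - [Term [Factor [Prim [Atom num]]]]]]]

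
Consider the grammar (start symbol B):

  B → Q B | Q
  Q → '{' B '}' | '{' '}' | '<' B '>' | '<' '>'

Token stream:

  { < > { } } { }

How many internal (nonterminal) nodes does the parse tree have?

8

[B [Q { [B [Q < >] [B [Q { }]]] }] [B [Q { }]]]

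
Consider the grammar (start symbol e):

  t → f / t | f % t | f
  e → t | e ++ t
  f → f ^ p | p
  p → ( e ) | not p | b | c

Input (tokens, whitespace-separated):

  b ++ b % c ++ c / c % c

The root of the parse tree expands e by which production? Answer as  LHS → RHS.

e → e ++ t

[e [e [e [t [f [p b]]]] ++ [t [f [p b]] % [t [f [p c]]]]] ++ [t [f [p c]] / [t [f [p c]] % [t [f [p c]]]]]]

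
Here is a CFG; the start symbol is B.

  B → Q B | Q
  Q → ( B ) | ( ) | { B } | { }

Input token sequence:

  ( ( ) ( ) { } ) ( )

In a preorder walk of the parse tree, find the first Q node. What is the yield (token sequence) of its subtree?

[B [Q ( [B [Q ( )] [B [Q ( )] [B [Q { }]]]] )] [B [Q ( )]]]

( ( ) ( ) { } )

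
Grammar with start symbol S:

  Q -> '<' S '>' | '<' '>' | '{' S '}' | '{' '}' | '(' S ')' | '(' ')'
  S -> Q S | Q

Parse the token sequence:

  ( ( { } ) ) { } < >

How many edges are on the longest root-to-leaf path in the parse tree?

6

[S [Q ( [S [Q ( [S [Q { }]] )]] )] [S [Q { }] [S [Q < >]]]]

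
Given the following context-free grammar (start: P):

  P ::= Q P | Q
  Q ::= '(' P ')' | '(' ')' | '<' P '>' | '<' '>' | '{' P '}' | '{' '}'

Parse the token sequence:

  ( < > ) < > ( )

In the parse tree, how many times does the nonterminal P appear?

4

[P [Q ( [P [Q < >]] )] [P [Q < >] [P [Q ( )]]]]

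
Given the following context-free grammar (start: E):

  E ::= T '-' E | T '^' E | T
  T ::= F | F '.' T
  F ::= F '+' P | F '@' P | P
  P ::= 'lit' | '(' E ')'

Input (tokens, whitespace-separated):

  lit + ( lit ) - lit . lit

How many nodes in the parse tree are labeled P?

[E [T [F [F [P lit]] + [P ( [E [T [F [P lit]]]] )]]] - [E [T [F [P lit]] . [T [F [P lit]]]]]]

5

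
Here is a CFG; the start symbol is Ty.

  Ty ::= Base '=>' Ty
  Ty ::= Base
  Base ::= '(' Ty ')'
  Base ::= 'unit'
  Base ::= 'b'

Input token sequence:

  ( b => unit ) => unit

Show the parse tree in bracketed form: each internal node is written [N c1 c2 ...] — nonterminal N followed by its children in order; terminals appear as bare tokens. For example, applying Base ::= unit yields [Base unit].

[Ty [Base ( [Ty [Base b] => [Ty [Base unit]]] )] => [Ty [Base unit]]]

Ty
Base => Ty
( Ty ) => Ty
( Base => Ty ) => Ty
( b => Ty ) => Ty
( b => Base ) => Ty
( b => unit ) => Ty
( b => unit ) => Base
( b => unit ) => unit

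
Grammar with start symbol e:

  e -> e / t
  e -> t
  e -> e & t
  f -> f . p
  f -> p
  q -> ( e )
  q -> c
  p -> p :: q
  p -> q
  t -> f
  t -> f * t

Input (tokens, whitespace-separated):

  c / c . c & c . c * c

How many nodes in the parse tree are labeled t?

[e [e [e [t [f [p [q c]]]]] / [t [f [f [p [q c]]] . [p [q c]]]]] & [t [f [f [p [q c]]] . [p [q c]]] * [t [f [p [q c]]]]]]

4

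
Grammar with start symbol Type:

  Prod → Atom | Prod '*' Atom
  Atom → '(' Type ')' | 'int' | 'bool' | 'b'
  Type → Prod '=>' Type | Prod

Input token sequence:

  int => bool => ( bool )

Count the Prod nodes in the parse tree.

[Type [Prod [Atom int]] => [Type [Prod [Atom bool]] => [Type [Prod [Atom ( [Type [Prod [Atom bool]]] )]]]]]

4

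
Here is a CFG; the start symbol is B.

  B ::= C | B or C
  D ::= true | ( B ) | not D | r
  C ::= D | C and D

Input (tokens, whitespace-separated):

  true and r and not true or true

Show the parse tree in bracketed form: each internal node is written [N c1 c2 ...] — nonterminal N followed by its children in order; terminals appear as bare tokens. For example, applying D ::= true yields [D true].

[B [B [C [C [C [D true]] and [D r]] and [D not [D true]]]] or [C [D true]]]

B
B or C
C or C
C and D or C
C and D and D or C
D and D and D or C
true and D and D or C
true and r and D or C
true and r and not D or C
true and r and not true or C
true and r and not true or D
true and r and not true or true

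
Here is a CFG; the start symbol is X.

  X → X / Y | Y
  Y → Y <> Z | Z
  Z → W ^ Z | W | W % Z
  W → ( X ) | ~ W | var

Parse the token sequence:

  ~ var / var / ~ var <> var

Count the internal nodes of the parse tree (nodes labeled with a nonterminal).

[X [X [X [Y [Z [W ~ [W var]]]]] / [Y [Z [W var]]]] / [Y [Y [Z [W ~ [W var]]]] <> [Z [W var]]]]

17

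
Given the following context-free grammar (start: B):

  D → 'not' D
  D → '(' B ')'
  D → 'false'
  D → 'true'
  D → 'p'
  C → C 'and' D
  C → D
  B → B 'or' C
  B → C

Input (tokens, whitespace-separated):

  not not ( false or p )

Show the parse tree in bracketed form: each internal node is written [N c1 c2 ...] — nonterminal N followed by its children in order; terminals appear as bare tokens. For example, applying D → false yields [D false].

B
C
D
not D
not not D
not not ( B )
not not ( B or C )
not not ( C or C )
not not ( D or C )
not not ( false or C )
not not ( false or D )
not not ( false or p )

[B [C [D not [D not [D ( [B [B [C [D false]]] or [C [D p]]] )]]]]]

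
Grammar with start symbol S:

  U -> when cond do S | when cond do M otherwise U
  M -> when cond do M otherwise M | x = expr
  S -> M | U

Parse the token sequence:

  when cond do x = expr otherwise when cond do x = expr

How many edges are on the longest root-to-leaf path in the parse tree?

5

[S [U when cond do [M x = expr] otherwise [U when cond do [S [M x = expr]]]]]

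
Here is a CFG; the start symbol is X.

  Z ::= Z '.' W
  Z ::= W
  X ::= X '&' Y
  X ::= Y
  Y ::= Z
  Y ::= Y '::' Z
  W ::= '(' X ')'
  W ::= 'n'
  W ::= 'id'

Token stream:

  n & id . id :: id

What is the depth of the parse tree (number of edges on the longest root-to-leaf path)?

6

[X [X [Y [Z [W n]]]] & [Y [Y [Z [Z [W id]] . [W id]]] :: [Z [W id]]]]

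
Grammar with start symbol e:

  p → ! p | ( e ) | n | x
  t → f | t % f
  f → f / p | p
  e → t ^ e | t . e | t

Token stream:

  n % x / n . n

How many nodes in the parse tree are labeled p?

[e [t [t [f [p n]]] % [f [f [p x]] / [p n]]] . [e [t [f [p n]]]]]

4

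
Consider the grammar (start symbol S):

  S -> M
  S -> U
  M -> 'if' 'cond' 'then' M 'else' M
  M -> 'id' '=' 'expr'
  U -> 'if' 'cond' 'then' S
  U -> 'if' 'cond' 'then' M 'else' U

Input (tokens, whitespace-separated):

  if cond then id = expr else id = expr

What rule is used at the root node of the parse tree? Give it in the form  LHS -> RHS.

S -> M

[S [M if cond then [M id = expr] else [M id = expr]]]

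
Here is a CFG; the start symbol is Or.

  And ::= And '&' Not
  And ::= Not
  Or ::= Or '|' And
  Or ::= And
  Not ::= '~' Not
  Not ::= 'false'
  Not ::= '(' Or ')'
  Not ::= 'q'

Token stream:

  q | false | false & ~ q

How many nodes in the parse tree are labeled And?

[Or [Or [Or [And [Not q]]] | [And [Not false]]] | [And [And [Not false]] & [Not ~ [Not q]]]]

4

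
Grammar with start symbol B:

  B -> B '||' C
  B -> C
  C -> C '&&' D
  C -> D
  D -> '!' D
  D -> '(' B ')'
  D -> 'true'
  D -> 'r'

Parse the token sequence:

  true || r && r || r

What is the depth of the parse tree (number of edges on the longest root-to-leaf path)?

5

[B [B [B [C [D true]]] || [C [C [D r]] && [D r]]] || [C [D r]]]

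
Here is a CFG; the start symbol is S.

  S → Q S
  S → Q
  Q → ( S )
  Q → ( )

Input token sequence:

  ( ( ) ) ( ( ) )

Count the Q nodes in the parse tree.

4

[S [Q ( [S [Q ( )]] )] [S [Q ( [S [Q ( )]] )]]]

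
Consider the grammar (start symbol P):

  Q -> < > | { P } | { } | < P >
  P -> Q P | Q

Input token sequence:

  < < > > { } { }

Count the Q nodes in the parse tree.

4

[P [Q < [P [Q < >]] >] [P [Q { }] [P [Q { }]]]]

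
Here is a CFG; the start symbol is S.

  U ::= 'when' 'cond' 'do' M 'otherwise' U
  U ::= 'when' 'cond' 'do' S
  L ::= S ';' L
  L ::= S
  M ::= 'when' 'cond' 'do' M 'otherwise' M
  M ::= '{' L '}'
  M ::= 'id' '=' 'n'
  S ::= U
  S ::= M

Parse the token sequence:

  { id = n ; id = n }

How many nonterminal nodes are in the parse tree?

8

[S [M { [L [S [M id = n]] ; [L [S [M id = n]]]] }]]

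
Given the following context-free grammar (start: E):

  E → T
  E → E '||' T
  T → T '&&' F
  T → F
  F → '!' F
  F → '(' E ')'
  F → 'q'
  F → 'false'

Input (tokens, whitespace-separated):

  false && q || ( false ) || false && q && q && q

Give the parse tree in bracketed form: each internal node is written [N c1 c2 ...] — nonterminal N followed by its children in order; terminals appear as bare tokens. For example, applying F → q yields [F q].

E
E || T
E || T || T
T || T || T
T && F || T || T
F && F || T || T
false && F || T || T
false && q || T || T
false && q || F || T
false && q || ( E ) || T
false && q || ( T ) || T
false && q || ( F ) || T
false && q || ( false ) || T
false && q || ( false ) || T && F
false && q || ( false ) || T && F && F
false && q || ( false ) || T && F && F && F
false && q || ( false ) || F && F && F && F
false && q || ( false ) || false && F && F && F
false && q || ( false ) || false && q && F && F
false && q || ( false ) || false && q && q && F
false && q || ( false ) || false && q && q && q

[E [E [E [T [T [F false]] && [F q]]] || [T [F ( [E [T [F false]]] )]]] || [T [T [T [T [F false]] && [F q]] && [F q]] && [F q]]]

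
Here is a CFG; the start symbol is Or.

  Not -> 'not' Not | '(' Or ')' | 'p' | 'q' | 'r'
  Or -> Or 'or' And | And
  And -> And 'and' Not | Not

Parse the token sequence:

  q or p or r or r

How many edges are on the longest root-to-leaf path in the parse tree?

[Or [Or [Or [Or [And [Not q]]] or [And [Not p]]] or [And [Not r]]] or [And [Not r]]]

6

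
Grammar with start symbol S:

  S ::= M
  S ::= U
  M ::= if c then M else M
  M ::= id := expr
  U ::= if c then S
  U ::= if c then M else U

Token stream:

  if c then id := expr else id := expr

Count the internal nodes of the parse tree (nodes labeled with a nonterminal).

[S [M if c then [M id := expr] else [M id := expr]]]

4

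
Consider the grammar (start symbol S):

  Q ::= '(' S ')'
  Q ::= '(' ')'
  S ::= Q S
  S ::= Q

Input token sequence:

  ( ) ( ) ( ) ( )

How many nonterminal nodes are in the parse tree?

8

[S [Q ( )] [S [Q ( )] [S [Q ( )] [S [Q ( )]]]]]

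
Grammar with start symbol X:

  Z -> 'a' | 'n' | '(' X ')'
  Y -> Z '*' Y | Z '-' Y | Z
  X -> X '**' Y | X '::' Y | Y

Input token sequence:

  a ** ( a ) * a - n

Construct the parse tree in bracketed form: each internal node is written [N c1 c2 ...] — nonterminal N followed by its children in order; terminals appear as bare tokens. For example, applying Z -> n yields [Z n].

[X [X [Y [Z a]]] ** [Y [Z ( [X [Y [Z a]]] )] * [Y [Z a] - [Y [Z n]]]]]

X
X ** Y
Y ** Y
Z ** Y
a ** Y
a ** Z * Y
a ** ( X ) * Y
a ** ( Y ) * Y
a ** ( Z ) * Y
a ** ( a ) * Y
a ** ( a ) * Z - Y
a ** ( a ) * a - Y
a ** ( a ) * a - Z
a ** ( a ) * a - n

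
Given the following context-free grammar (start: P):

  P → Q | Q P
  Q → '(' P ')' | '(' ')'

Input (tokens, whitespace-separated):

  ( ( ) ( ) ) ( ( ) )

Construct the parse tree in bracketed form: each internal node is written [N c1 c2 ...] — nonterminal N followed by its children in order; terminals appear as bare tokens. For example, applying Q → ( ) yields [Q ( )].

[P [Q ( [P [Q ( )] [P [Q ( )]]] )] [P [Q ( [P [Q ( )]] )]]]

P
Q P
( P ) P
( Q P ) P
( ( ) P ) P
( ( ) Q ) P
( ( ) ( ) ) P
( ( ) ( ) ) Q
( ( ) ( ) ) ( P )
( ( ) ( ) ) ( Q )
( ( ) ( ) ) ( ( ) )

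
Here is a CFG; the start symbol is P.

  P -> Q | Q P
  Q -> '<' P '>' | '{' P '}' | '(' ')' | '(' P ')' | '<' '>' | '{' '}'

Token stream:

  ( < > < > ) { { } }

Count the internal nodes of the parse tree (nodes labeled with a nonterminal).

10

[P [Q ( [P [Q < >] [P [Q < >]]] )] [P [Q { [P [Q { }]] }]]]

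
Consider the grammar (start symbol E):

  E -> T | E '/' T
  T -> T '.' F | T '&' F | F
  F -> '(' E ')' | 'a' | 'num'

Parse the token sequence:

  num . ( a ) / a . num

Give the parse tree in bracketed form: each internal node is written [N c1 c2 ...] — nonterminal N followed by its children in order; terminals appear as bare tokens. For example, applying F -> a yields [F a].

[E [E [T [T [F num]] . [F ( [E [T [F a]]] )]]] / [T [T [F a]] . [F num]]]

E
E / T
T / T
T . F / T
F . F / T
num . F / T
num . ( E ) / T
num . ( T ) / T
num . ( F ) / T
num . ( a ) / T
num . ( a ) / T . F
num . ( a ) / F . F
num . ( a ) / a . F
num . ( a ) / a . num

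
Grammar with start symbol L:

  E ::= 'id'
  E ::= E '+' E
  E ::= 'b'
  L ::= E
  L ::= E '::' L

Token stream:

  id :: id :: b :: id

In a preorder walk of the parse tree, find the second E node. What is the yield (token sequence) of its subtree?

id

[L [E id] :: [L [E id] :: [L [E b] :: [L [E id]]]]]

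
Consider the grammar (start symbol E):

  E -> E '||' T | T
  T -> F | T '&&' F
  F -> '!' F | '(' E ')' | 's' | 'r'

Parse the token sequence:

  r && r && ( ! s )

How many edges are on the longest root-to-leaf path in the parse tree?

7

[E [T [T [T [F r]] && [F r]] && [F ( [E [T [F ! [F s]]]] )]]]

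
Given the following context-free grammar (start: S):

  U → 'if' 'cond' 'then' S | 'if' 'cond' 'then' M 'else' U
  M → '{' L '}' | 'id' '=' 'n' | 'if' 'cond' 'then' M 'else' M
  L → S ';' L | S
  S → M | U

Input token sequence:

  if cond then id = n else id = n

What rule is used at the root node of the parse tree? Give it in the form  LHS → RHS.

[S [M if cond then [M id = n] else [M id = n]]]

S → M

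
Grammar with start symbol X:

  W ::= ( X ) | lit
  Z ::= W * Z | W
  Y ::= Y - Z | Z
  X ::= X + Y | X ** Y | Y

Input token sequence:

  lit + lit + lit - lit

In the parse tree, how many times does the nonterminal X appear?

3

[X [X [X [Y [Z [W lit]]]] + [Y [Z [W lit]]]] + [Y [Y [Z [W lit]]] - [Z [W lit]]]]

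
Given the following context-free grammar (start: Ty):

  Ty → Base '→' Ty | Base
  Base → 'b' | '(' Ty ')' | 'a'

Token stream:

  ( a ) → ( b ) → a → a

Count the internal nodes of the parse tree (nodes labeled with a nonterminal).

12

[Ty [Base ( [Ty [Base a]] )] → [Ty [Base ( [Ty [Base b]] )] → [Ty [Base a] → [Ty [Base a]]]]]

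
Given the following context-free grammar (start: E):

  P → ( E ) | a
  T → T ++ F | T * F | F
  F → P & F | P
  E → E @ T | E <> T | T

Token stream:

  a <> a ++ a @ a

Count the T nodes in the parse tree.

4

[E [E [E [T [F [P a]]]] <> [T [T [F [P a]]] ++ [F [P a]]]] @ [T [F [P a]]]]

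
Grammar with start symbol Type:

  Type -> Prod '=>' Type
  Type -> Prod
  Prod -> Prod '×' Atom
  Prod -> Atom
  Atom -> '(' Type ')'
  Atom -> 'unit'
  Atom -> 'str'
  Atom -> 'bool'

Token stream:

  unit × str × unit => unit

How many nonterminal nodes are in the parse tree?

[Type [Prod [Prod [Prod [Atom unit]] × [Atom str]] × [Atom unit]] => [Type [Prod [Atom unit]]]]

10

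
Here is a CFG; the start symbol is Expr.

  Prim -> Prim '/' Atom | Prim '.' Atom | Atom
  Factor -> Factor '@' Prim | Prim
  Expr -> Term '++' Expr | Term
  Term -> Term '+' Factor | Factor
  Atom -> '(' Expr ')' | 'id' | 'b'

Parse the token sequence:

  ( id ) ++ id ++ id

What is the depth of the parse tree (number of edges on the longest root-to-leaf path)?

[Expr [Term [Factor [Prim [Atom ( [Expr [Term [Factor [Prim [Atom id]]]]] )]]]] ++ [Expr [Term [Factor [Prim [Atom id]]]] ++ [Expr [Term [Factor [Prim [Atom id]]]]]]]

10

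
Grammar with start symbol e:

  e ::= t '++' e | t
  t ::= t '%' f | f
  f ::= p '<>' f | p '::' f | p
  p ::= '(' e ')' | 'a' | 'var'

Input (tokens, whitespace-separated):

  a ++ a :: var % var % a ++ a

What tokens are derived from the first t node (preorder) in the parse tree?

[e [t [f [p a]]] ++ [e [t [t [t [f [p a] :: [f [p var]]]] % [f [p var]]] % [f [p a]]] ++ [e [t [f [p a]]]]]]

a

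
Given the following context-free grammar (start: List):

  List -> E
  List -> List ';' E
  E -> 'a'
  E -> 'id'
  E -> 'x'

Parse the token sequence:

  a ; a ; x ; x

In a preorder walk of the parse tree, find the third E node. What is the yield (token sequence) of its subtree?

[List [List [List [List [E a]] ; [E a]] ; [E x]] ; [E x]]

x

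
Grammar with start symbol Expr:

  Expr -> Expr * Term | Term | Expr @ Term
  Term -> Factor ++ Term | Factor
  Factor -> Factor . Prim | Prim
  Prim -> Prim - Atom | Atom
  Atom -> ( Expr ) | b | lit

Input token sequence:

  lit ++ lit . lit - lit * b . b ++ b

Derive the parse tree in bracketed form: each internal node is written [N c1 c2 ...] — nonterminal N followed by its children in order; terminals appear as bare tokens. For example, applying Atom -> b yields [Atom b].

[Expr [Expr [Term [Factor [Prim [Atom lit]]] ++ [Term [Factor [Factor [Prim [Atom lit]]] . [Prim [Prim [Atom lit]] - [Atom lit]]]]]] * [Term [Factor [Factor [Prim [Atom b]]] . [Prim [Atom b]]] ++ [Term [Factor [Prim [Atom b]]]]]]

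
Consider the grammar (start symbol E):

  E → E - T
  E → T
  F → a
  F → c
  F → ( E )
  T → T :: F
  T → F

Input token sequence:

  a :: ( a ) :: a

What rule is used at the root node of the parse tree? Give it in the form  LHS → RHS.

[E [T [T [T [F a]] :: [F ( [E [T [F a]]] )]] :: [F a]]]

E → T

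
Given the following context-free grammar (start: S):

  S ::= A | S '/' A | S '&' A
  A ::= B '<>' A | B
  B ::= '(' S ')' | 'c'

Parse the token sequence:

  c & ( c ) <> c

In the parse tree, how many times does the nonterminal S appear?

[S [S [A [B c]]] & [A [B ( [S [A [B c]]] )] <> [A [B c]]]]

3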